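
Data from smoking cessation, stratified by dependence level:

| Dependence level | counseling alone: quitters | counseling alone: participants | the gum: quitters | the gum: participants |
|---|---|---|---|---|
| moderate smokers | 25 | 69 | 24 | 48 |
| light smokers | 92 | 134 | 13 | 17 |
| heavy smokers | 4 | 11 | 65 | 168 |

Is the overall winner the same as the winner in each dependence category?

No

Moderate smokers: counseling alone 25/69 = 36.2%, the gum 24/48 = 50.0% → the gum
Light smokers: counseling alone 92/134 = 68.7%, the gum 13/17 = 76.5% → the gum
Heavy smokers: counseling alone 4/11 = 36.4%, the gum 65/168 = 38.7% → the gum
Overall: counseling alone 121/214 = 56.5%, the gum 102/233 = 43.8% → counseling alone
The gum wins each dependence group but counseling alone wins overall — the comparison reverses. The gum's participants skew toward heavy smokers, which has a lower base rate.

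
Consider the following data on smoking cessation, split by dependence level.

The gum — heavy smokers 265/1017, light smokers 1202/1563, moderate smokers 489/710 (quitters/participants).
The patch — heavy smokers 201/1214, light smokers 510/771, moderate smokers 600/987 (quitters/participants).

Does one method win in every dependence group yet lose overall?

No

Heavy smokers: the gum 265/1017 = 26.1%, the patch 201/1214 = 16.6% → the gum
Light smokers: the gum 1202/1563 = 76.9%, the patch 510/771 = 66.1% → the gum
Moderate smokers: the gum 489/710 = 68.9%, the patch 600/987 = 60.8% → the gum
Overall: the gum 1956/3290 = 59.5%, the patch 1311/2972 = 44.1% → the gum
The gum wins overall and in every dependence group — no reversal.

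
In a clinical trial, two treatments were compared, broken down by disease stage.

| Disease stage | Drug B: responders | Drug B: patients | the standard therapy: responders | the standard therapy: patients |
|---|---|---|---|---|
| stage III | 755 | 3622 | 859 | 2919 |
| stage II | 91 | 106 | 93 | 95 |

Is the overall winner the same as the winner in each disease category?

Stage III: Drug B 755/3622 = 20.8%, the standard therapy 859/2919 = 29.4% → the standard therapy
Stage II: Drug B 91/106 = 85.8%, the standard therapy 93/95 = 97.9% → the standard therapy
Overall: Drug B 846/3728 = 22.7%, the standard therapy 952/3014 = 31.6% → the standard therapy
The standard therapy wins overall and in every disease group — no reversal.

Yes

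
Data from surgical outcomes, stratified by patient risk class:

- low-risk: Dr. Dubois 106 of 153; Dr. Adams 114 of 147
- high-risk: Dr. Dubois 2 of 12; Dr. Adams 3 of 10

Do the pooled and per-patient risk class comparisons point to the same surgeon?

Yes

Low-risk: Dr. Dubois 106/153 = 69.3%, Dr. Adams 114/147 = 77.6% → Dr. Adams
High-risk: Dr. Dubois 2/12 = 16.7%, Dr. Adams 3/10 = 30.0% → Dr. Adams
Overall: Dr. Dubois 108/165 = 65.5%, Dr. Adams 117/157 = 74.5% → Dr. Adams
Dr. Adams wins overall and in every patient risk group — no reversal.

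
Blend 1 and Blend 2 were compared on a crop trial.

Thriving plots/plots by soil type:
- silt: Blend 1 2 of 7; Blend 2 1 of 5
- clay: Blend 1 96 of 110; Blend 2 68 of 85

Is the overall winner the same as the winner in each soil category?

Silt: Blend 1 2/7 = 28.6%, Blend 2 1/5 = 20.0% → Blend 1
Clay: Blend 1 96/110 = 87.3%, Blend 2 68/85 = 80.0% → Blend 1
Overall: Blend 1 98/117 = 83.8%, Blend 2 69/90 = 76.7% → Blend 1
Blend 1 wins overall and in every soil group — no reversal.

Yes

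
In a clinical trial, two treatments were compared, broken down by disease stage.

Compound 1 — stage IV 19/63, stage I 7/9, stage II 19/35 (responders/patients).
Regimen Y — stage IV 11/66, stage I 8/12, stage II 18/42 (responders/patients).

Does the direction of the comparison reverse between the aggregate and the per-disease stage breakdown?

No

Stage IV: Compound 1 19/63 = 30.2%, Regimen Y 11/66 = 16.7% → Compound 1
Stage I: Compound 1 7/9 = 77.8%, Regimen Y 8/12 = 66.7% → Compound 1
Stage II: Compound 1 19/35 = 54.3%, Regimen Y 18/42 = 42.9% → Compound 1
Overall: Compound 1 45/107 = 42.1%, Regimen Y 37/120 = 30.8% → Compound 1
Compound 1 wins overall and in every disease group — no reversal.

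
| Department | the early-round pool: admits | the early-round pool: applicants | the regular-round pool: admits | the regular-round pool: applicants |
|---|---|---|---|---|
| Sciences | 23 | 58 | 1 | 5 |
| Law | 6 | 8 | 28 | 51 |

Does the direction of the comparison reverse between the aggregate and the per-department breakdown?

Sciences: the early-round pool 23/58 = 39.7%, the regular-round pool 1/5 = 20.0% → the early-round pool
Law: the early-round pool 6/8 = 75.0%, the regular-round pool 28/51 = 54.9% → the early-round pool
Overall: the early-round pool 29/66 = 43.9%, the regular-round pool 29/56 = 51.8% → the regular-round pool
The early-round pool wins each department group but the regular-round pool wins overall — the comparison reverses. The early-round pool's applicants skew toward Sciences, which has a lower base rate.

Yes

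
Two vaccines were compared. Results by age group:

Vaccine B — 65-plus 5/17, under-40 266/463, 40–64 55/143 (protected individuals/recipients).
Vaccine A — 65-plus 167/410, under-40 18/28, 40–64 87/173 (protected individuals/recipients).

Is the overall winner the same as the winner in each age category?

65-plus: Vaccine B 5/17 = 29.4%, Vaccine A 167/410 = 40.7% → Vaccine A
Under-40: Vaccine B 266/463 = 57.5%, Vaccine A 18/28 = 64.3% → Vaccine A
40–64: Vaccine B 55/143 = 38.5%, Vaccine A 87/173 = 50.3% → Vaccine A
Overall: Vaccine B 326/623 = 52.3%, Vaccine A 272/611 = 44.5% → Vaccine B
Vaccine A wins each age group but Vaccine B wins overall — the comparison reverses. Vaccine A's recipients skew toward 65-plus, which has a lower base rate.

No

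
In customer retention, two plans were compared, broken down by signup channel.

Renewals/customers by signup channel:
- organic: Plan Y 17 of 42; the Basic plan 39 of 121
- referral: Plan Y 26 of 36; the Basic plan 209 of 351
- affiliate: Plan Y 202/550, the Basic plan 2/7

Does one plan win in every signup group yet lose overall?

Yes

Organic: Plan Y 17/42 = 40.5%, the Basic plan 39/121 = 32.2% → Plan Y
Referral: Plan Y 26/36 = 72.2%, the Basic plan 209/351 = 59.5% → Plan Y
Affiliate: Plan Y 202/550 = 36.7%, the Basic plan 2/7 = 28.6% → Plan Y
Overall: Plan Y 245/628 = 39.0%, the Basic plan 250/479 = 52.2% → the Basic plan
Plan Y wins each signup group but the Basic plan wins overall — the comparison reverses. Plan Y's customers skew toward affiliate, which has a lower base rate.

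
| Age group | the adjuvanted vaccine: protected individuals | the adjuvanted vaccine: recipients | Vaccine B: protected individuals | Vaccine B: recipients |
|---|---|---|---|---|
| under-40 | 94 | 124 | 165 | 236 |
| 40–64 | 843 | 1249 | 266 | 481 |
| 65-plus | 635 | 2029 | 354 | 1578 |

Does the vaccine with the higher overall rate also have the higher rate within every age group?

Yes

Under-40: the adjuvanted vaccine 94/124 = 75.8%, Vaccine B 165/236 = 69.9% → the adjuvanted vaccine
40–64: the adjuvanted vaccine 843/1249 = 67.5%, Vaccine B 266/481 = 55.3% → the adjuvanted vaccine
65-plus: the adjuvanted vaccine 635/2029 = 31.3%, Vaccine B 354/1578 = 22.4% → the adjuvanted vaccine
Overall: the adjuvanted vaccine 1572/3402 = 46.2%, Vaccine B 785/2295 = 34.2% → the adjuvanted vaccine
The adjuvanted vaccine wins overall and in every age group — no reversal.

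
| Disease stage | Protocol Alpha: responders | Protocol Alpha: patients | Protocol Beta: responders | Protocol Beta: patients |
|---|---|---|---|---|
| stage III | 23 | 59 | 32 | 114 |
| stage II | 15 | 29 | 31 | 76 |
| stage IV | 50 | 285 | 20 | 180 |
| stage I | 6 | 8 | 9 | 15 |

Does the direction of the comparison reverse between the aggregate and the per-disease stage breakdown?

Stage III: Protocol Alpha 23/59 = 39.0%, Protocol Beta 32/114 = 28.1% → Protocol Alpha
Stage II: Protocol Alpha 15/29 = 51.7%, Protocol Beta 31/76 = 40.8% → Protocol Alpha
Stage IV: Protocol Alpha 50/285 = 17.5%, Protocol Beta 20/180 = 11.1% → Protocol Alpha
Stage I: Protocol Alpha 6/8 = 75.0%, Protocol Beta 9/15 = 60.0% → Protocol Alpha
Overall: Protocol Alpha 94/381 = 24.7%, Protocol Beta 92/385 = 23.9% → Protocol Alpha
Protocol Alpha wins overall and in every disease group — no reversal.

No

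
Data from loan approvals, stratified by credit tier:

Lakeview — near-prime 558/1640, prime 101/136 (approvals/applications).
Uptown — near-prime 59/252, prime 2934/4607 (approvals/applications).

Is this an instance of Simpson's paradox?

Near-prime: Lakeview 558/1640 = 34.0%, Uptown 59/252 = 23.4% → Lakeview
Prime: Lakeview 101/136 = 74.3%, Uptown 2934/4607 = 63.7% → Lakeview
Overall: Lakeview 659/1776 = 37.1%, Uptown 2993/4859 = 61.6% → Uptown
Lakeview wins each credit group but Uptown wins overall — the comparison reverses. Lakeview's applications skew toward near-prime, which has a lower base rate.

Yes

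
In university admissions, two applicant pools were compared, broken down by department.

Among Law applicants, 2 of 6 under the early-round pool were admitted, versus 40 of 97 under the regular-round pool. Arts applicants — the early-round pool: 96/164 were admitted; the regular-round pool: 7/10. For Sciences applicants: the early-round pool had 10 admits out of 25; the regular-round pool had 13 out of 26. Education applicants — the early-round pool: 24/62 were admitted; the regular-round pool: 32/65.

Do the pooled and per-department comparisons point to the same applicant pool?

Law: the early-round pool 2/6 = 33.3%, the regular-round pool 40/97 = 41.2% → the regular-round pool
Arts: the early-round pool 96/164 = 58.5%, the regular-round pool 7/10 = 70.0% → the regular-round pool
Sciences: the early-round pool 10/25 = 40.0%, the regular-round pool 13/26 = 50.0% → the regular-round pool
Education: the early-round pool 24/62 = 38.7%, the regular-round pool 32/65 = 49.2% → the regular-round pool
Overall: the early-round pool 132/257 = 51.4%, the regular-round pool 92/198 = 46.5% → the early-round pool
The regular-round pool wins each department group but the early-round pool wins overall — the comparison reverses. The regular-round pool's applicants skew toward Law, which has a lower base rate.

No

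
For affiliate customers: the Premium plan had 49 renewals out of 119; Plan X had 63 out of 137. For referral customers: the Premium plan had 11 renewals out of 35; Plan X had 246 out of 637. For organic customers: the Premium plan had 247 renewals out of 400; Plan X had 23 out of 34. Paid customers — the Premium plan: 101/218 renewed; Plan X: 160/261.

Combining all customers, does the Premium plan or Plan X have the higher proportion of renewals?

Affiliate: the Premium plan 49/119 = 41.2%, Plan X 63/137 = 46.0% → Plan X
Referral: the Premium plan 11/35 = 31.4%, Plan X 246/637 = 38.6% → Plan X
Organic: the Premium plan 247/400 = 61.8%, Plan X 23/34 = 67.6% → Plan X
Paid: the Premium plan 101/218 = 46.3%, Plan X 160/261 = 61.3% → Plan X
Overall: the Premium plan 408/772 = 52.8%, Plan X 492/1069 = 46.0% → the Premium plan
(Plan X wins every signup group but the Premium plan wins overall — Plan X's customers skew toward the low-rate referral group.)

the Premium plan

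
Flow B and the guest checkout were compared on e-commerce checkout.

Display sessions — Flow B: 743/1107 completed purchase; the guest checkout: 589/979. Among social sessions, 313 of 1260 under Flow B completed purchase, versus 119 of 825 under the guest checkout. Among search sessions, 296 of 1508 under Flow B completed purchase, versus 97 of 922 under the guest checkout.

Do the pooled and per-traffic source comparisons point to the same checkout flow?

Display: Flow B 743/1107 = 67.1%, the guest checkout 589/979 = 60.2% → Flow B
Social: Flow B 313/1260 = 24.8%, the guest checkout 119/825 = 14.4% → Flow B
Search: Flow B 296/1508 = 19.6%, the guest checkout 97/922 = 10.5% → Flow B
Overall: Flow B 1352/3875 = 34.9%, the guest checkout 805/2726 = 29.5% → Flow B
Flow B wins overall and in every traffic group — no reversal.

Yes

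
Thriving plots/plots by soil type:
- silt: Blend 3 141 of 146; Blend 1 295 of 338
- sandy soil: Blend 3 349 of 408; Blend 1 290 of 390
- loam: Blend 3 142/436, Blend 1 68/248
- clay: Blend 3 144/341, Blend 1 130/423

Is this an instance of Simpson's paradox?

No

Silt: Blend 3 141/146 = 96.6%, Blend 1 295/338 = 87.3% → Blend 3
Sandy soil: Blend 3 349/408 = 85.5%, Blend 1 290/390 = 74.4% → Blend 3
Loam: Blend 3 142/436 = 32.6%, Blend 1 68/248 = 27.4% → Blend 3
Clay: Blend 3 144/341 = 42.2%, Blend 1 130/423 = 30.7% → Blend 3
Overall: Blend 3 776/1331 = 58.3%, Blend 1 783/1399 = 56.0% → Blend 3
Blend 3 wins overall and in every soil group — no reversal.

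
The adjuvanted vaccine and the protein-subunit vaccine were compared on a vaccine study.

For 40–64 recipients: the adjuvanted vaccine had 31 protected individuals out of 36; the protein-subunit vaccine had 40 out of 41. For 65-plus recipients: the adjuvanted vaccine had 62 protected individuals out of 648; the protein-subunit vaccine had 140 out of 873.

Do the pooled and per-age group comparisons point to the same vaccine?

Yes

40–64: the adjuvanted vaccine 31/36 = 86.1%, the protein-subunit vaccine 40/41 = 97.6% → the protein-subunit vaccine
65-plus: the adjuvanted vaccine 62/648 = 9.6%, the protein-subunit vaccine 140/873 = 16.0% → the protein-subunit vaccine
Overall: the adjuvanted vaccine 93/684 = 13.6%, the protein-subunit vaccine 180/914 = 19.7% → the protein-subunit vaccine
The protein-subunit vaccine wins overall and in every age group — no reversal.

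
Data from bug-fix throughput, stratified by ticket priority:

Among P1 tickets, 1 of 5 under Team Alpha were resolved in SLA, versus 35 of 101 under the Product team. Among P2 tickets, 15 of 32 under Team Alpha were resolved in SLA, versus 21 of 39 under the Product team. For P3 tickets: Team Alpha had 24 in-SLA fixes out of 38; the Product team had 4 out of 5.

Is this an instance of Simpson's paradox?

P1: Team Alpha 1/5 = 20.0%, the Product team 35/101 = 34.7% → the Product team
P2: Team Alpha 15/32 = 46.9%, the Product team 21/39 = 53.8% → the Product team
P3: Team Alpha 24/38 = 63.2%, the Product team 4/5 = 80.0% → the Product team
Overall: Team Alpha 40/75 = 53.3%, the Product team 60/145 = 41.4% → Team Alpha
The Product team wins each ticket group but Team Alpha wins overall — the comparison reverses. The Product team's tickets skew toward P1, which has a lower base rate.

Yes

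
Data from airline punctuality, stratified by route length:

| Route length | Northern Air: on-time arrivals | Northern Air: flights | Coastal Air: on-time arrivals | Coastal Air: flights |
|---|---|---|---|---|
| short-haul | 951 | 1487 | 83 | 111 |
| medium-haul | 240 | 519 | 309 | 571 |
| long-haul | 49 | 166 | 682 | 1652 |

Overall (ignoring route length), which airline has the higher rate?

Northern Air

Short-haul: Northern Air 951/1487 = 64.0%, Coastal Air 83/111 = 74.8% → Coastal Air
Medium-haul: Northern Air 240/519 = 46.2%, Coastal Air 309/571 = 54.1% → Coastal Air
Long-haul: Northern Air 49/166 = 29.5%, Coastal Air 682/1652 = 41.3% → Coastal Air
Overall: Northern Air 1240/2172 = 57.1%, Coastal Air 1074/2334 = 46.0% → Northern Air
(Coastal Air wins every route group but Northern Air wins overall — Coastal Air's flights skew toward the low-rate long-haul group.)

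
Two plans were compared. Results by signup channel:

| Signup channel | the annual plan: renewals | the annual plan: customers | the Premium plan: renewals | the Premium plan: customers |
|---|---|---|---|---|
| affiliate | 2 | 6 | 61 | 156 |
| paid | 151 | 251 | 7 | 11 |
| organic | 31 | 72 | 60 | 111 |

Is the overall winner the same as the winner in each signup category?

No

Affiliate: the annual plan 2/6 = 33.3%, the Premium plan 61/156 = 39.1% → the Premium plan
Paid: the annual plan 151/251 = 60.2%, the Premium plan 7/11 = 63.6% → the Premium plan
Organic: the annual plan 31/72 = 43.1%, the Premium plan 60/111 = 54.1% → the Premium plan
Overall: the annual plan 184/329 = 55.9%, the Premium plan 128/278 = 46.0% → the annual plan
The Premium plan wins each signup group but the annual plan wins overall — the comparison reverses. The Premium plan's customers skew toward affiliate, which has a lower base rate.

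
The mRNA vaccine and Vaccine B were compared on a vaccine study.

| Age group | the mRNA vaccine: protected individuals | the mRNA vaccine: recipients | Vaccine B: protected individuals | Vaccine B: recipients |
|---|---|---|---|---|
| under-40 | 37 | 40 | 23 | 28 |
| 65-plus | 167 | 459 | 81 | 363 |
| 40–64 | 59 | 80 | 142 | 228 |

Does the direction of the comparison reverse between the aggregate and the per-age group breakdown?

Under-40: the mRNA vaccine 37/40 = 92.5%, Vaccine B 23/28 = 82.1% → the mRNA vaccine
65-plus: the mRNA vaccine 167/459 = 36.4%, Vaccine B 81/363 = 22.3% → the mRNA vaccine
40–64: the mRNA vaccine 59/80 = 73.8%, Vaccine B 142/228 = 62.3% → the mRNA vaccine
Overall: the mRNA vaccine 263/579 = 45.4%, Vaccine B 246/619 = 39.7% → the mRNA vaccine
The mRNA vaccine wins overall and in every age group — no reversal.

No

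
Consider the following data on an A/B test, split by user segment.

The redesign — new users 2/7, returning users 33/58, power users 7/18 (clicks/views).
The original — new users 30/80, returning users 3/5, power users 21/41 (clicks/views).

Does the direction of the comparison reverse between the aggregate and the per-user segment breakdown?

New users: the redesign 2/7 = 28.6%, the original 30/80 = 37.5% → the original
Returning users: the redesign 33/58 = 56.9%, the original 3/5 = 60.0% → the original
Power users: the redesign 7/18 = 38.9%, the original 21/41 = 51.2% → the original
Overall: the redesign 42/83 = 50.6%, the original 54/126 = 42.9% → the redesign
The original wins each user group but the redesign wins overall — the comparison reverses. The original's views skew toward new users, which has a lower base rate.

Yes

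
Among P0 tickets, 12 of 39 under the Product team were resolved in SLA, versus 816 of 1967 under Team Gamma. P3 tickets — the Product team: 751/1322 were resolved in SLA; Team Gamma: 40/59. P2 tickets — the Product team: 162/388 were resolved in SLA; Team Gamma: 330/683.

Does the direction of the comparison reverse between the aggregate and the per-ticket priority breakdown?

Yes

P0: the Product team 12/39 = 30.8%, Team Gamma 816/1967 = 41.5% → Team Gamma
P3: the Product team 751/1322 = 56.8%, Team Gamma 40/59 = 67.8% → Team Gamma
P2: the Product team 162/388 = 41.8%, Team Gamma 330/683 = 48.3% → Team Gamma
Overall: the Product team 925/1749 = 52.9%, Team Gamma 1186/2709 = 43.8% → the Product team
Team Gamma wins each ticket group but the Product team wins overall — the comparison reverses. Team Gamma's tickets skew toward P0, which has a lower base rate.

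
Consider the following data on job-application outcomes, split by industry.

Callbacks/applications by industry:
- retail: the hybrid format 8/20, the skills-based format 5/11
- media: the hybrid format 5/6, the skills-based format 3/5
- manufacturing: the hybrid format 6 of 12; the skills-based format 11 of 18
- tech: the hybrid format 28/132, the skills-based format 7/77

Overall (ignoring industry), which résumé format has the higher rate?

the hybrid format

Retail: the hybrid format 8/20 = 40.0%, the skills-based format 5/11 = 45.5% → the skills-based format
Media: the hybrid format 5/6 = 83.3%, the skills-based format 3/5 = 60.0% → the hybrid format
Manufacturing: the hybrid format 6/12 = 50.0%, the skills-based format 11/18 = 61.1% → the skills-based format
Tech: the hybrid format 28/132 = 21.2%, the skills-based format 7/77 = 9.1% → the hybrid format
Overall: the hybrid format 47/170 = 27.6%, the skills-based format 26/111 = 23.4% → the hybrid format
(Neither sweeps every industry group, but the hybrid format has the higher pooled rate.)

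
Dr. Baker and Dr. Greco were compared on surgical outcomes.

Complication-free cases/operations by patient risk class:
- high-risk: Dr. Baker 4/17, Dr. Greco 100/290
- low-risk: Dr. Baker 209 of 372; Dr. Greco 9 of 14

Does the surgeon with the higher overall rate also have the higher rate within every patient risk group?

No

High-risk: Dr. Baker 4/17 = 23.5%, Dr. Greco 100/290 = 34.5% → Dr. Greco
Low-risk: Dr. Baker 209/372 = 56.2%, Dr. Greco 9/14 = 64.3% → Dr. Greco
Overall: Dr. Baker 213/389 = 54.8%, Dr. Greco 109/304 = 35.9% → Dr. Baker
Dr. Greco wins each patient risk group but Dr. Baker wins overall — the comparison reverses. Dr. Greco's operations skew toward high-risk, which has a lower base rate.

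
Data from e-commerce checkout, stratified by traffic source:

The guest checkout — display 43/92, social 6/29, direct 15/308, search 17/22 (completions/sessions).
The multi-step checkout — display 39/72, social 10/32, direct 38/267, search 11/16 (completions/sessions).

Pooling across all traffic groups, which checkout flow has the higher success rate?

Display: the guest checkout 43/92 = 46.7%, the multi-step checkout 39/72 = 54.2% → the multi-step checkout
Social: the guest checkout 6/29 = 20.7%, the multi-step checkout 10/32 = 31.2% → the multi-step checkout
Direct: the guest checkout 15/308 = 4.9%, the multi-step checkout 38/267 = 14.2% → the multi-step checkout
Search: the guest checkout 17/22 = 77.3%, the multi-step checkout 11/16 = 68.8% → the guest checkout
Overall: the guest checkout 81/451 = 18.0%, the multi-step checkout 98/387 = 25.3% → the multi-step checkout
(Neither sweeps every traffic group, but the multi-step checkout has the higher pooled rate.)

the multi-step checkout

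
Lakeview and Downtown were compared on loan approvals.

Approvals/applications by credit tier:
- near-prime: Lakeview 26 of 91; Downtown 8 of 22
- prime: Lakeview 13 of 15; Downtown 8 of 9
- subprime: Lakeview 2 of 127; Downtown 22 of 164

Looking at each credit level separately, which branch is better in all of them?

Downtown

Near-prime: Lakeview 26/91 = 28.6%, Downtown 8/22 = 36.4% → Downtown
Prime: Lakeview 13/15 = 86.7%, Downtown 8/9 = 88.9% → Downtown
Subprime: Lakeview 2/127 = 1.6%, Downtown 22/164 = 13.4% → Downtown
Downtown has the higher rate in all 3 groups.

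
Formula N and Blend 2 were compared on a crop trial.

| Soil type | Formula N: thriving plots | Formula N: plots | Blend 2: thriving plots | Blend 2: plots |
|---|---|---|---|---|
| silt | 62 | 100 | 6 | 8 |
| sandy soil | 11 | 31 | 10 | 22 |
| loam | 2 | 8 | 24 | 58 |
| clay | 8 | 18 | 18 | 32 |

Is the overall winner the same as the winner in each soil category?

Silt: Formula N 62/100 = 62.0%, Blend 2 6/8 = 75.0% → Blend 2
Sandy soil: Formula N 11/31 = 35.5%, Blend 2 10/22 = 45.5% → Blend 2
Loam: Formula N 2/8 = 25.0%, Blend 2 24/58 = 41.4% → Blend 2
Clay: Formula N 8/18 = 44.4%, Blend 2 18/32 = 56.2% → Blend 2
Overall: Formula N 83/157 = 52.9%, Blend 2 58/120 = 48.3% → Formula N
Blend 2 wins each soil group but Formula N wins overall — the comparison reverses. Blend 2's plots skew toward loam, which has a lower base rate.

No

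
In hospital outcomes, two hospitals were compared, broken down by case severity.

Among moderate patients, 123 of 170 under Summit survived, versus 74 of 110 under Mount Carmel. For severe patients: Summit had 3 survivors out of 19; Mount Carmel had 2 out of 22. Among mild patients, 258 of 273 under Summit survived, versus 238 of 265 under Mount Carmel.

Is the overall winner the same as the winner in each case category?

Yes

Moderate: Summit 123/170 = 72.4%, Mount Carmel 74/110 = 67.3% → Summit
Severe: Summit 3/19 = 15.8%, Mount Carmel 2/22 = 9.1% → Summit
Mild: Summit 258/273 = 94.5%, Mount Carmel 238/265 = 89.8% → Summit
Overall: Summit 384/462 = 83.1%, Mount Carmel 314/397 = 79.1% → Summit
Summit wins overall and in every case group — no reversal.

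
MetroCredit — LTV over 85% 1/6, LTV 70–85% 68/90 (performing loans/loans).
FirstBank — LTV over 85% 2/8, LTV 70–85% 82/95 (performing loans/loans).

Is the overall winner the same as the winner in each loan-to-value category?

LTV over 85%: MetroCredit 1/6 = 16.7%, FirstBank 2/8 = 25.0% → FirstBank
LTV 70–85%: MetroCredit 68/90 = 75.6%, FirstBank 82/95 = 86.3% → FirstBank
Overall: MetroCredit 69/96 = 71.9%, FirstBank 84/103 = 81.6% → FirstBank
FirstBank wins overall and in every loan-to-value group — no reversal.

Yes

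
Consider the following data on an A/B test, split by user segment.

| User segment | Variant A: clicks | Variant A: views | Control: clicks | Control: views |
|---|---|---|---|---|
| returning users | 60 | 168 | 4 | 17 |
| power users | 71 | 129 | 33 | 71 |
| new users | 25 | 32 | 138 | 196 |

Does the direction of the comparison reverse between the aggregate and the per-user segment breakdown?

Returning users: Variant A 60/168 = 35.7%, Control 4/17 = 23.5% → Variant A
Power users: Variant A 71/129 = 55.0%, Control 33/71 = 46.5% → Variant A
New users: Variant A 25/32 = 78.1%, Control 138/196 = 70.4% → Variant A
Overall: Variant A 156/329 = 47.4%, Control 175/284 = 61.6% → Control
Variant A wins each user group but Control wins overall — the comparison reverses. Variant A's views skew toward returning users, which has a lower base rate.

Yes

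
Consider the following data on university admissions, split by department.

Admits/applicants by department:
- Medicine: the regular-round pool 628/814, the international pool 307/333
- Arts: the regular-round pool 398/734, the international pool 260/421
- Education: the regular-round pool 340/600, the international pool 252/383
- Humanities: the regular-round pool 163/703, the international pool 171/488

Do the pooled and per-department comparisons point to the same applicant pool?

Yes

Medicine: the regular-round pool 628/814 = 77.1%, the international pool 307/333 = 92.2% → the international pool
Arts: the regular-round pool 398/734 = 54.2%, the international pool 260/421 = 61.8% → the international pool
Education: the regular-round pool 340/600 = 56.7%, the international pool 252/383 = 65.8% → the international pool
Humanities: the regular-round pool 163/703 = 23.2%, the international pool 171/488 = 35.0% → the international pool
Overall: the regular-round pool 1529/2851 = 53.6%, the international pool 990/1625 = 60.9% → the international pool
The international pool wins overall and in every department group — no reversal.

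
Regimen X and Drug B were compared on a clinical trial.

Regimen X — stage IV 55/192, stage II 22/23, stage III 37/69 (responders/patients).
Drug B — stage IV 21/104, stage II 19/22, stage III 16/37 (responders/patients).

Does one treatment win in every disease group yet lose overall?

No

Stage IV: Regimen X 55/192 = 28.6%, Drug B 21/104 = 20.2% → Regimen X
Stage II: Regimen X 22/23 = 95.7%, Drug B 19/22 = 86.4% → Regimen X
Stage III: Regimen X 37/69 = 53.6%, Drug B 16/37 = 43.2% → Regimen X
Overall: Regimen X 114/284 = 40.1%, Drug B 56/163 = 34.4% → Regimen X
Regimen X wins overall and in every disease group — no reversal.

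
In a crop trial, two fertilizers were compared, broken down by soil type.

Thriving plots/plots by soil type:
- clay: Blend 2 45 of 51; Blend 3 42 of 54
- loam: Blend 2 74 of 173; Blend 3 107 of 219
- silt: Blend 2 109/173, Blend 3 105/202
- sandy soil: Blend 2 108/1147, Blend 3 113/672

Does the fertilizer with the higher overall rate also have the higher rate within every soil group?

Clay: Blend 2 45/51 = 88.2%, Blend 3 42/54 = 77.8% → Blend 2
Loam: Blend 2 74/173 = 42.8%, Blend 3 107/219 = 48.9% → Blend 3
Silt: Blend 2 109/173 = 63.0%, Blend 3 105/202 = 52.0% → Blend 2
Sandy soil: Blend 2 108/1147 = 9.4%, Blend 3 113/672 = 16.8% → Blend 3
Overall: Blend 2 336/1544 = 21.8%, Blend 3 367/1147 = 32.0% → Blend 3
Neither sweeps: Blend 2 wins 2 of 4 groups, Blend 3 wins 2. Blend 3 wins overall but not every group — no Simpson reversal.

No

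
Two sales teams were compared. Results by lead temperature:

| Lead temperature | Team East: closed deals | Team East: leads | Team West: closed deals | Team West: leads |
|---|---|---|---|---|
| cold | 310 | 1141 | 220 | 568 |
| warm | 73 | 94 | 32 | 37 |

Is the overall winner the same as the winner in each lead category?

Cold: Team East 310/1141 = 27.2%, Team West 220/568 = 38.7% → Team West
Warm: Team East 73/94 = 77.7%, Team West 32/37 = 86.5% → Team West
Overall: Team East 383/1235 = 31.0%, Team West 252/605 = 41.7% → Team West
Team West wins overall and in every lead group — no reversal.

Yes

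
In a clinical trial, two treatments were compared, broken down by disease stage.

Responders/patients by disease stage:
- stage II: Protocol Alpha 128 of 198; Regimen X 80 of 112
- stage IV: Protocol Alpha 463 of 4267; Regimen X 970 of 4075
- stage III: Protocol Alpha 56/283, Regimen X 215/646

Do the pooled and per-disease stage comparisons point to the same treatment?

Stage II: Protocol Alpha 128/198 = 64.6%, Regimen X 80/112 = 71.4% → Regimen X
Stage IV: Protocol Alpha 463/4267 = 10.9%, Regimen X 970/4075 = 23.8% → Regimen X
Stage III: Protocol Alpha 56/283 = 19.8%, Regimen X 215/646 = 33.3% → Regimen X
Overall: Protocol Alpha 647/4748 = 13.6%, Regimen X 1265/4833 = 26.2% → Regimen X
Regimen X wins overall and in every disease group — no reversal.

Yes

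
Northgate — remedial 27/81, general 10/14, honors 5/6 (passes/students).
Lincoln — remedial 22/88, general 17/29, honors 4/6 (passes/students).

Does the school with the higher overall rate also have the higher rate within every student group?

Yes

Remedial: Northgate 27/81 = 33.3%, Lincoln 22/88 = 25.0% → Northgate
General: Northgate 10/14 = 71.4%, Lincoln 17/29 = 58.6% → Northgate
Honors: Northgate 5/6 = 83.3%, Lincoln 4/6 = 66.7% → Northgate
Overall: Northgate 42/101 = 41.6%, Lincoln 43/123 = 35.0% → Northgate
Northgate wins overall and in every student group — no reversal.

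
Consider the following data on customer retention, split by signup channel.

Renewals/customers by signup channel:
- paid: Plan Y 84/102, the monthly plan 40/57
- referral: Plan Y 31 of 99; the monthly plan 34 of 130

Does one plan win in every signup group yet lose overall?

No

Paid: Plan Y 84/102 = 82.4%, the monthly plan 40/57 = 70.2% → Plan Y
Referral: Plan Y 31/99 = 31.3%, the monthly plan 34/130 = 26.2% → Plan Y
Overall: Plan Y 115/201 = 57.2%, the monthly plan 74/187 = 39.6% → Plan Y
Plan Y wins overall and in every signup group — no reversal.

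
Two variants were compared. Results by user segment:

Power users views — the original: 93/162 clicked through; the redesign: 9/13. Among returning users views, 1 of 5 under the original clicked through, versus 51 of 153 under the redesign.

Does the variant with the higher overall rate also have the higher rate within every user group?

No

Power users: the original 93/162 = 57.4%, the redesign 9/13 = 69.2% → the redesign
Returning users: the original 1/5 = 20.0%, the redesign 51/153 = 33.3% → the redesign
Overall: the original 94/167 = 56.3%, the redesign 60/166 = 36.1% → the original
The redesign wins each user group but the original wins overall — the comparison reverses. The redesign's views skew toward returning users, which has a lower base rate.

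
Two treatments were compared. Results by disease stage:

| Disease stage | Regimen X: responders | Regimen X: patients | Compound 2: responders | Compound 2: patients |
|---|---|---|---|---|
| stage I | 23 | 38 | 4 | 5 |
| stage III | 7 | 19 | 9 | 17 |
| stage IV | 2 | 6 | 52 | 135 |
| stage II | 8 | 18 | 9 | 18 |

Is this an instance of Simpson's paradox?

Yes

Stage I: Regimen X 23/38 = 60.5%, Compound 2 4/5 = 80.0% → Compound 2
Stage III: Regimen X 7/19 = 36.8%, Compound 2 9/17 = 52.9% → Compound 2
Stage IV: Regimen X 2/6 = 33.3%, Compound 2 52/135 = 38.5% → Compound 2
Stage II: Regimen X 8/18 = 44.4%, Compound 2 9/18 = 50.0% → Compound 2
Overall: Regimen X 40/81 = 49.4%, Compound 2 74/175 = 42.3% → Regimen X
Compound 2 wins each disease group but Regimen X wins overall — the comparison reverses. Compound 2's patients skew toward stage IV, which has a lower base rate.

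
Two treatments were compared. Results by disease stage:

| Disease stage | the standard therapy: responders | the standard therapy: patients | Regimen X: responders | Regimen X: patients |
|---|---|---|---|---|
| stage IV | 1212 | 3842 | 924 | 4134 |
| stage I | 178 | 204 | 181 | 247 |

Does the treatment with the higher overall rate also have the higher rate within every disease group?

Yes

Stage IV: the standard therapy 1212/3842 = 31.5%, Regimen X 924/4134 = 22.4% → the standard therapy
Stage I: the standard therapy 178/204 = 87.3%, Regimen X 181/247 = 73.3% → the standard therapy
Overall: the standard therapy 1390/4046 = 34.4%, Regimen X 1105/4381 = 25.2% → the standard therapy
The standard therapy wins overall and in every disease group — no reversal.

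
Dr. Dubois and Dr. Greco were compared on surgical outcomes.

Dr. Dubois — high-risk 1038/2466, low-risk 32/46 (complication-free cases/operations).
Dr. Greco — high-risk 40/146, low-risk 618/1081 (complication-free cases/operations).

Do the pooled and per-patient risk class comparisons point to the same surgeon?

No

High-risk: Dr. Dubois 1038/2466 = 42.1%, Dr. Greco 40/146 = 27.4% → Dr. Dubois
Low-risk: Dr. Dubois 32/46 = 69.6%, Dr. Greco 618/1081 = 57.2% → Dr. Dubois
Overall: Dr. Dubois 1070/2512 = 42.6%, Dr. Greco 658/1227 = 53.6% → Dr. Greco
Dr. Dubois wins each patient risk group but Dr. Greco wins overall — the comparison reverses. Dr. Dubois's operations skew toward high-risk, which has a lower base rate.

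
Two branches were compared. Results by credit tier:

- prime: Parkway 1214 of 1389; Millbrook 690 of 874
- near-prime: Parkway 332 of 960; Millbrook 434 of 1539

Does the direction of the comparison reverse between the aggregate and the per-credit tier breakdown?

No

Prime: Parkway 1214/1389 = 87.4%, Millbrook 690/874 = 78.9% → Parkway
Near-prime: Parkway 332/960 = 34.6%, Millbrook 434/1539 = 28.2% → Parkway
Overall: Parkway 1546/2349 = 65.8%, Millbrook 1124/2413 = 46.6% → Parkway
Parkway wins overall and in every credit group — no reversal.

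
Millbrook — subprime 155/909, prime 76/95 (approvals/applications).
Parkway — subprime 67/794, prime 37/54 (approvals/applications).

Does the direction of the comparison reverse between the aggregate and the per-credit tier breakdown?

No

Subprime: Millbrook 155/909 = 17.1%, Parkway 67/794 = 8.4% → Millbrook
Prime: Millbrook 76/95 = 80.0%, Parkway 37/54 = 68.5% → Millbrook
Overall: Millbrook 231/1004 = 23.0%, Parkway 104/848 = 12.3% → Millbrook
Millbrook wins overall and in every credit group — no reversal.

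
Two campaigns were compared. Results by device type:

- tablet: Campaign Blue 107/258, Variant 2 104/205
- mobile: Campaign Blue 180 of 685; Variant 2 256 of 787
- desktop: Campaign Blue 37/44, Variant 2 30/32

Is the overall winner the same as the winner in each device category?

Yes

Tablet: Campaign Blue 107/258 = 41.5%, Variant 2 104/205 = 50.7% → Variant 2
Mobile: Campaign Blue 180/685 = 26.3%, Variant 2 256/787 = 32.5% → Variant 2
Desktop: Campaign Blue 37/44 = 84.1%, Variant 2 30/32 = 93.8% → Variant 2
Overall: Campaign Blue 324/987 = 32.8%, Variant 2 390/1024 = 38.1% → Variant 2
Variant 2 wins overall and in every device group — no reversal.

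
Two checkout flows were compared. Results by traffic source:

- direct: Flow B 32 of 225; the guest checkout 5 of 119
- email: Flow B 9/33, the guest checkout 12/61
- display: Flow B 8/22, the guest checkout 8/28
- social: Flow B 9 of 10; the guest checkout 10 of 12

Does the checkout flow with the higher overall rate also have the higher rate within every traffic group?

Yes

Direct: Flow B 32/225 = 14.2%, the guest checkout 5/119 = 4.2% → Flow B
Email: Flow B 9/33 = 27.3%, the guest checkout 12/61 = 19.7% → Flow B
Display: Flow B 8/22 = 36.4%, the guest checkout 8/28 = 28.6% → Flow B
Social: Flow B 9/10 = 90.0%, the guest checkout 10/12 = 83.3% → Flow B
Overall: Flow B 58/290 = 20.0%, the guest checkout 35/220 = 15.9% → Flow B
Flow B wins overall and in every traffic group — no reversal.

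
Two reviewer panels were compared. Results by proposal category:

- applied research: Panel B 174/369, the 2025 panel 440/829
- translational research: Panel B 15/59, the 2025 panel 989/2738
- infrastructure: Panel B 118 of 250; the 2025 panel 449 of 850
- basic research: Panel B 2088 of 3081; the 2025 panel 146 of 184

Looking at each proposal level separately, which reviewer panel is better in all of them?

the 2025 panel

Applied research: Panel B 174/369 = 47.2%, the 2025 panel 440/829 = 53.1% → the 2025 panel
Translational research: Panel B 15/59 = 25.4%, the 2025 panel 989/2738 = 36.1% → the 2025 panel
Infrastructure: Panel B 118/250 = 47.2%, the 2025 panel 449/850 = 52.8% → the 2025 panel
Basic research: Panel B 2088/3081 = 67.8%, the 2025 panel 146/184 = 79.3% → the 2025 panel
The 2025 panel has the higher rate in all 4 groups.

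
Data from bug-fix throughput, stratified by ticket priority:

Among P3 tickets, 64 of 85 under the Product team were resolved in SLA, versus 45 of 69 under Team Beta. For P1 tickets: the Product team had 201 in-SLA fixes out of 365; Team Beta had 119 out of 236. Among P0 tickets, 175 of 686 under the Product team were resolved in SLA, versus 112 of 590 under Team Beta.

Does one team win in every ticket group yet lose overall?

P3: the Product team 64/85 = 75.3%, Team Beta 45/69 = 65.2% → the Product team
P1: the Product team 201/365 = 55.1%, Team Beta 119/236 = 50.4% → the Product team
P0: the Product team 175/686 = 25.5%, Team Beta 112/590 = 19.0% → the Product team
Overall: the Product team 440/1136 = 38.7%, Team Beta 276/895 = 30.8% → the Product team
The Product team wins overall and in every ticket group — no reversal.

No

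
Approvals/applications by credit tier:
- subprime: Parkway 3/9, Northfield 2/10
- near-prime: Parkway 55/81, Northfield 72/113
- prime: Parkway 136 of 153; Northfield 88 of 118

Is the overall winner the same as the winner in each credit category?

Yes

Subprime: Parkway 3/9 = 33.3%, Northfield 2/10 = 20.0% → Parkway
Near-prime: Parkway 55/81 = 67.9%, Northfield 72/113 = 63.7% → Parkway
Prime: Parkway 136/153 = 88.9%, Northfield 88/118 = 74.6% → Parkway
Overall: Parkway 194/243 = 79.8%, Northfield 162/241 = 67.2% → Parkway
Parkway wins overall and in every credit group — no reversal.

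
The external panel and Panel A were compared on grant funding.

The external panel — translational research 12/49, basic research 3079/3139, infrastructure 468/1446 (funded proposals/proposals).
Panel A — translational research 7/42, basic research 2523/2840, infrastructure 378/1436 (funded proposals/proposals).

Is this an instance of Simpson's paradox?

No

Translational research: the external panel 12/49 = 24.5%, Panel A 7/42 = 16.7% → the external panel
Basic research: the external panel 3079/3139 = 98.1%, Panel A 2523/2840 = 88.8% → the external panel
Infrastructure: the external panel 468/1446 = 32.4%, Panel A 378/1436 = 26.3% → the external panel
Overall: the external panel 3559/4634 = 76.8%, Panel A 2908/4318 = 67.3% → the external panel
The external panel wins overall and in every proposal group — no reversal.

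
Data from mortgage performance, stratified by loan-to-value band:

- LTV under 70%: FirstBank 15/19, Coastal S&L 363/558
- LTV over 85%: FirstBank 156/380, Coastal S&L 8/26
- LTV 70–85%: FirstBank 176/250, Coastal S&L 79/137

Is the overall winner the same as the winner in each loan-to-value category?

LTV under 70%: FirstBank 15/19 = 78.9%, Coastal S&L 363/558 = 65.1% → FirstBank
LTV over 85%: FirstBank 156/380 = 41.1%, Coastal S&L 8/26 = 30.8% → FirstBank
LTV 70–85%: FirstBank 176/250 = 70.4%, Coastal S&L 79/137 = 57.7% → FirstBank
Overall: FirstBank 347/649 = 53.5%, Coastal S&L 450/721 = 62.4% → Coastal S&L
FirstBank wins each loan-to-value group but Coastal S&L wins overall — the comparison reverses. FirstBank's loans skew toward LTV over 85%, which has a lower base rate.

No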